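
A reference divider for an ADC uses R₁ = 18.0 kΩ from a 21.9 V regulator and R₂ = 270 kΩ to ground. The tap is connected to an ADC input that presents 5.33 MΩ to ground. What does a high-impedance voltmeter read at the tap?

V_out ≈ 20.5 V

The load sits in parallel with R₂: R₂‖R_L = (270 × 5330) / (270 + 5330) = 257.0 kΩ.
V_out = 21.9 × 257.0 / (18.0 + 257.0) = 21.9 × 257.0/275.0 = 20.5 V.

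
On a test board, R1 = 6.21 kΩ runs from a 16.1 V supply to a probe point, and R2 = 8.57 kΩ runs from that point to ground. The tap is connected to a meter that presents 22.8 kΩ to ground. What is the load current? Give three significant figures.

R2‖R_L = 6.229 kΩ; V_out = 16.1 × 6.229/12.44 = 8.062 V.
I_L = V_out / R_L = 8.062 / 22.8 kΩ = 0.354 mA.

I_L ≈ 0.354 mA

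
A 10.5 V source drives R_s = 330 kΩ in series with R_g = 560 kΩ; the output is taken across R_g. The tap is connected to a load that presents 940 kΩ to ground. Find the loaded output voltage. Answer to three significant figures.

V_out ≈ 5.41 V

The load sits in parallel with R_g: R_g‖R_L = (560 × 940) / (560 + 940) = 350.9 kΩ.
V_out = 10.5 × 350.9 / (330 + 350.9) = 10.5 × 350.9/680.9 = 5.41 V.
(Unloaded it would have been 6.61 V.)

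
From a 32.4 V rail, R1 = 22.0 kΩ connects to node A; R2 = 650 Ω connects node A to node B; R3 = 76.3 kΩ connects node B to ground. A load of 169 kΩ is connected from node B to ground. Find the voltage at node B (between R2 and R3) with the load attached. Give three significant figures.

V ≈ 22.6 V

At node B, R3 is in parallel with the load: R3‖R_L = 52570 Ω.
Below node A the resistance is R2 + (R3‖R_L) = 53220 Ω, so V_A = 32.4 × 53220/75220 = 22.92 V.
Then V_B = V_A × (R3‖R_L)/(R2 + R3‖R_L) = 22.92 × 52570/53220 = 22.6 V.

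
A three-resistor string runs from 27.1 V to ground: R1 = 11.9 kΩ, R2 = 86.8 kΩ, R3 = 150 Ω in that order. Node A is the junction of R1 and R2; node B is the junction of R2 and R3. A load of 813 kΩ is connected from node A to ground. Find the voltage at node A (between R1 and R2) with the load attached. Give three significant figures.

Below node A the series string R2+R3 = 86950 Ω sits in parallel with the 813000 Ω load: 78550 Ω.
V_A = 27.1 × 78550/(11900 + 78550) = 23.5 V.

V ≈ 23.5 V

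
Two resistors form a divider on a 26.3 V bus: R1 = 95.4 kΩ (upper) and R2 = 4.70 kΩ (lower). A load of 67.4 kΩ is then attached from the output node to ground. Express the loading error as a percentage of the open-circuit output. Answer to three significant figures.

6.23 %

The divider's output (Thévenin) resistance is R1‖R2 = 4.479 kΩ.
Fractional drop under load = R_th/(R_th + R_L) = 4.479 / (4.479 + 67.4) = 0.06232.
So the output falls by 6.23 %.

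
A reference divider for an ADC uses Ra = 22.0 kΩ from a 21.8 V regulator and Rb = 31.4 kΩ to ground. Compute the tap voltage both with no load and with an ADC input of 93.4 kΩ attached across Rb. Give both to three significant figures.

Open-circuit: V = 21.8 × 31.4/(22.0 + 31.4) = 12.8 V.
With the load, Rb becomes Rb‖R_L = 23.50 kΩ, so V = 21.8 × 23.50/45.50 = 11.3 V.

Unloaded: 12.8 V; loaded: 11.3 V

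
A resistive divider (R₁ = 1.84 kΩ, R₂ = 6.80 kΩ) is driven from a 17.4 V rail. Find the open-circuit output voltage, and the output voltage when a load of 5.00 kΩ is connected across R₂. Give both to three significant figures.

Unloaded: 13.7 V; loaded: 10.6 V

Open-circuit: V = 17.4 × 6.80/(1.84 + 6.80) = 13.7 V.
With the load, R₂ becomes R₂‖R_L = 2.881 kΩ, so V = 17.4 × 2.881/4.721 = 10.6 V.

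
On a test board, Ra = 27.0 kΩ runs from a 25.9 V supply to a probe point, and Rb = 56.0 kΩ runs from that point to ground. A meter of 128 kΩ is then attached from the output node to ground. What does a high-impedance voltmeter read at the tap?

V_out ≈ 15.3 V

The load sits in parallel with Rb: Rb‖R_L = (56.0 × 128) / (56.0 + 128) = 38.96 kΩ.
V_out = 25.9 × 38.96 / (27.0 + 38.96) = 25.9 × 38.96/65.96 = 15.3 V.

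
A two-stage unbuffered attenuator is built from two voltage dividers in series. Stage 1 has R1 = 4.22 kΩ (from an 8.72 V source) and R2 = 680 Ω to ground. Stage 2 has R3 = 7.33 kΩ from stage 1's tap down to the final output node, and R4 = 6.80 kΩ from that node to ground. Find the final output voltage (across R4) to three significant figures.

V_out ≈ 0.559 V

Stage 2 presents R3+R4 = 14130 Ω as a load on stage 1's tap.
Stage 1's lower leg becomes R2‖(R3+R4) = 648.8 Ω, so V_mid = 8.72 × 648.8/4869 = 1.162 V.
Stage 2 is itself unloaded: V_out = V_mid × R4/(R3+R4) = 1.162 × 6800/14130 = 0.559 V.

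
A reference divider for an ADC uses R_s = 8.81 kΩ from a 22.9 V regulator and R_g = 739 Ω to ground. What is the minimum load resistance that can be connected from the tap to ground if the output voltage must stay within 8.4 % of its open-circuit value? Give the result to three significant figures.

Output resistance R_th = R_s‖R_g = (8810 × 739)/9549 = 681.8 Ω.
The fractional drop is R_th/(R_th + R_L); requiring this ≤ 0.0840 gives R_L ≥ R_th(1/0.0840 − 1) = 681.8 × 10.90 = 7.43 kΩ.

R_L(min) ≈ 7.43 kΩ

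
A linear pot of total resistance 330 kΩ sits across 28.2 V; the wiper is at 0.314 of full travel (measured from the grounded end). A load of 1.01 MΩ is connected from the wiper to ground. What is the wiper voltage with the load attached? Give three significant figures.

The wiper splits the pot into (1−α)R = 226.4 kΩ above and αR = 103.6 kΩ below.
Lower section ‖ load = 93.98 kΩ.
V_wiper = 28.2 × 93.98/(226.4 + 93.98) = 8.27 V.

V ≈ 8.27 V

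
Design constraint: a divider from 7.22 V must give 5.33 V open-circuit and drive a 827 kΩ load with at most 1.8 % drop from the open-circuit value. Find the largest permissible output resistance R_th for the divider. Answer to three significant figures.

R_th ≤ 15.2 kΩ

Loading drop = R_th/(R_th + R_L) ≤ 0.0180, so R_th ≤ R_L · ε/(1−ε) = 827 kΩ × 0.0180/0.9820 = 15.2 kΩ.
(Any R1, R2 with R2/(R1+R2) = 0.738 and R1‖R2 ≤ 15.2 kΩ will meet the spec.)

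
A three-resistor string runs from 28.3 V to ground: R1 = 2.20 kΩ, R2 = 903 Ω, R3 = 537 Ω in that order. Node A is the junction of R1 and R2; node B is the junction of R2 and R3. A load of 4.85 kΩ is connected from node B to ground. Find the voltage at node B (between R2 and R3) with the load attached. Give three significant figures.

V ≈ 3.81 V

At node B, R3 is in parallel with the load: R3‖R_L = 483.5 Ω.
Below node A the resistance is R2 + (R3‖R_L) = 1386 Ω, so V_A = 28.3 × 1386/3586 = 10.94 V.
Then V_B = V_A × (R3‖R_L)/(R2 + R3‖R_L) = 10.94 × 483.5/1386 = 3.81 V.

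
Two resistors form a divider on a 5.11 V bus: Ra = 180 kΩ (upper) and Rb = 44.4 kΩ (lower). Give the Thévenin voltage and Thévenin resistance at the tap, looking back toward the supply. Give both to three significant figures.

V_th = 1.01 V, R_th = 35.6 kΩ

V_th is the open-circuit tap voltage: 5.11 × 44.4/(180 + 44.4) = 1.01 V.
With the supply zeroed, Ra and Rb appear in parallel from the tap: R_th = Ra‖Rb = (180 × 44.4)/224.4 = 35.6 kΩ.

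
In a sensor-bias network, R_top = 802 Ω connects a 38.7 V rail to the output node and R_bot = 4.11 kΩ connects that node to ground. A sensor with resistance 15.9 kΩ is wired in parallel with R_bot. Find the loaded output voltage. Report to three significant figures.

The load sits in parallel with R_bot: R_bot‖R_L = (4110 × 15900) / (4110 + 15900) = 3266 Ω.
V_out = 38.7 × 3266 / (802 + 3266) = 38.7 × 3266/4068 = 31.1 V.

V_out ≈ 31.1 V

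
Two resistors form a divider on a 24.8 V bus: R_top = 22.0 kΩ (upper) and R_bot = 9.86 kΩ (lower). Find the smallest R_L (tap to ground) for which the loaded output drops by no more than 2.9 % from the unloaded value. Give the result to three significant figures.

Output resistance R_th = R_top‖R_bot = (22.0 × 9.86)/31.86 = 6.809 kΩ.
The fractional drop is R_th/(R_th + R_L); requiring this ≤ 0.0290 gives R_L ≥ R_th(1/0.0290 − 1) = 6.809 × 33.48 = 228 kΩ.

R_L(min) ≈ 228 kΩ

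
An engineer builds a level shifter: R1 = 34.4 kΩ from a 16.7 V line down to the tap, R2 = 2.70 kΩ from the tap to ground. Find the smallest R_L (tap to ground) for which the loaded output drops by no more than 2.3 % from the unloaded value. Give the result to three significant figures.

R_L(min) ≈ 106 kΩ

Output resistance R_th = R1‖R2 = (34.4 × 2.70)/37.10 = 2.504 kΩ.
The fractional drop is R_th/(R_th + R_L); requiring this ≤ 0.0230 gives R_L ≥ R_th(1/0.0230 − 1) = 2.504 × 42.48 = 106 kΩ.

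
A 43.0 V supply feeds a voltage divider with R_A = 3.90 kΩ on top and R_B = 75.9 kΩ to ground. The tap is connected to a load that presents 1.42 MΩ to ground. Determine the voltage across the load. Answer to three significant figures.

V_out ≈ 40.8 V

The load sits in parallel with R_B: R_B‖R_L = (75.9 × 1420) / (75.9 + 1420) = 72.05 kΩ.
V_out = 43.0 × 72.05 / (3.90 + 72.05) = 43.0 × 72.05/75.95 = 40.8 V.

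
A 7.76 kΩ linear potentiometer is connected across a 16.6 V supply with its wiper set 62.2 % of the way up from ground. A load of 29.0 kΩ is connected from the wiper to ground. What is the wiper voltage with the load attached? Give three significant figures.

V ≈ 9.71 V

The wiper splits the pot into (1−α)R = 2.933 kΩ above and αR = 4.827 kΩ below.
Lower section ‖ load = 4.138 kΩ.
V_wiper = 16.6 × 4.138/(2.933 + 4.138) = 9.71 V.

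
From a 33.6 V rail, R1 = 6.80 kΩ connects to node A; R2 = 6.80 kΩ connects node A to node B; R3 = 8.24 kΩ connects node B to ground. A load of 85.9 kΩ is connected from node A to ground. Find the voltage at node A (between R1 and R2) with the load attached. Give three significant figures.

Below node A the series string R2+R3 = 15.04 kΩ sits in parallel with the 85.9 kΩ load: 12.80 kΩ.
V_A = 33.6 × 12.80/(6.80 + 12.80) = 21.9 V.

V ≈ 21.9 V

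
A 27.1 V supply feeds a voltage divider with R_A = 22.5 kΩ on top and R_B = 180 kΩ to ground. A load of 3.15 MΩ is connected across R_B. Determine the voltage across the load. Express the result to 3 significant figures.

The load sits in parallel with R_B: R_B‖R_L = (180 × 3150) / (180 + 3150) = 170.3 kΩ.
V_out = 27.1 × 170.3 / (22.5 + 170.3) = 27.1 × 170.3/192.8 = 23.9 V.

V_out ≈ 23.9 V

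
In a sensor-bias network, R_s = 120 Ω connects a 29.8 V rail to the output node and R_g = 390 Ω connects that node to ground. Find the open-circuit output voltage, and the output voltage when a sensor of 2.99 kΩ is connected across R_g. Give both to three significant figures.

Open-circuit: V = 29.8 × 390/(120 + 390) = 22.8 V.
With the load, R_g becomes R_g‖R_L = 345.0 Ω, so V = 29.8 × 345.0/465.0 = 22.1 V.

Unloaded: 22.8 V; loaded: 22.1 V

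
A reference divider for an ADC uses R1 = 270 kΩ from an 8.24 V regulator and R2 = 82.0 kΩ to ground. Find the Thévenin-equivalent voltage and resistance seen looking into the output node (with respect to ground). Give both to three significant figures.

V_th is the open-circuit tap voltage: 8.24 × 82.0/(270 + 82.0) = 1.92 V.
With the supply zeroed, R1 and R2 appear in parallel from the tap: R_th = R1‖R2 = (270 × 82.0)/352.0 = 62.9 kΩ.

V_th = 1.92 V, R_th = 62.9 kΩ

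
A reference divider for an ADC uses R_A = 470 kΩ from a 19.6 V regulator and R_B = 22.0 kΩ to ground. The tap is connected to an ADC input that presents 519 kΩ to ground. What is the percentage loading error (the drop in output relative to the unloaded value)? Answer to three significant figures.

3.89 %

The divider's output (Thévenin) resistance is R_A‖R_B = 21.02 kΩ.
Fractional drop under load = R_th/(R_th + R_L) = 21.02 / (21.02 + 519) = 0.03892.
So the output falls by 3.89 %.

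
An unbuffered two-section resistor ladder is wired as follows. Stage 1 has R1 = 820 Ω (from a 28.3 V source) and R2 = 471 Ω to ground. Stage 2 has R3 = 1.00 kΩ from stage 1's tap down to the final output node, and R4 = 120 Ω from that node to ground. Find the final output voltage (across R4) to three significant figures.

Stage 2 presents R3+R4 = 1120 Ω as a load on stage 1's tap.
Stage 1's lower leg becomes R2‖(R3+R4) = 331.6 Ω, so V_mid = 28.3 × 331.6/1152 = 8.148 V.
Stage 2 is itself unloaded: V_out = V_mid × R4/(R3+R4) = 8.148 × 120/1120 = 0.873 V.

V_out ≈ 0.873 V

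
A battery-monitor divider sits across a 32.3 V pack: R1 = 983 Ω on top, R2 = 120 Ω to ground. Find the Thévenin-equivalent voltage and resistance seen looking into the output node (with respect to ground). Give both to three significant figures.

V_th is the open-circuit tap voltage: 32.3 × 120/(983 + 120) = 3.51 V.
With the supply zeroed, R1 and R2 appear in parallel from the tap: R_th = R1‖R2 = (983 × 120)/1103 = 107 Ω.

V_th = 3.51 V, R_th = 107 Ω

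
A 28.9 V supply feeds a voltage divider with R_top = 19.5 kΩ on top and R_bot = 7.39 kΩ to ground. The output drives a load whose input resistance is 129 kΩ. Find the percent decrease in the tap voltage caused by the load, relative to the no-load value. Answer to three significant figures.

3.99 %

The divider's output (Thévenin) resistance is R_top‖R_bot = 5.359 kΩ.
Fractional drop under load = R_th/(R_th + R_L) = 5.359 / (5.359 + 129) = 0.03989.
So the output falls by 3.99 %.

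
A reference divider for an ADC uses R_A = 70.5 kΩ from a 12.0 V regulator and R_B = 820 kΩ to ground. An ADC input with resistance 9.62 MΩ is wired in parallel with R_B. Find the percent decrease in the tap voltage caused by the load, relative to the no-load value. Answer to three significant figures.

The divider's output (Thévenin) resistance is R_A‖R_B = 64.92 kΩ.
Fractional drop under load = R_th/(R_th + R_L) = 64.92 / (64.92 + 9620) = 0.006703.
So the output falls by 0.670 %.

0.670 %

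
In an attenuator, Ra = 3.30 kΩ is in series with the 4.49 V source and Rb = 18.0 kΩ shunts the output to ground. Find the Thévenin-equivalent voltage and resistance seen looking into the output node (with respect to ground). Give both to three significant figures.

V_th = 3.79 V, R_th = 2.79 kΩ

V_th is the open-circuit tap voltage: 4.49 × 18.0/(3.30 + 18.0) = 3.79 V.
With the supply zeroed, Ra and Rb appear in parallel from the tap: R_th = Ra‖Rb = (3.30 × 18.0)/21.30 = 2.79 kΩ.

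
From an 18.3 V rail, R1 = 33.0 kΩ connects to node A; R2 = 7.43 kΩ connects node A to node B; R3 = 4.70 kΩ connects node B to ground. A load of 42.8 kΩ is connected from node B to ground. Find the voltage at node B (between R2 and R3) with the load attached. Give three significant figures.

V ≈ 1.74 V

At node B, R3 is in parallel with the load: R3‖R_L = 4.235 kΩ.
Below node A the resistance is R2 + (R3‖R_L) = 11.66 kΩ, so V_A = 18.3 × 11.66/44.66 = 4.779 V.
Then V_B = V_A × (R3‖R_L)/(R2 + R3‖R_L) = 4.779 × 4.235/11.66 = 1.74 V.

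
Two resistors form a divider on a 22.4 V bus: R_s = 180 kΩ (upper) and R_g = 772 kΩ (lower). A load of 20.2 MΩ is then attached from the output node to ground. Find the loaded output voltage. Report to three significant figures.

The load sits in parallel with R_g: R_g‖R_L = (772 × 20200) / (772 + 20200) = 743.6 kΩ.
V_out = 22.4 × 743.6 / (180 + 743.6) = 22.4 × 743.6/923.6 = 18.0 V.

V_out ≈ 18.0 V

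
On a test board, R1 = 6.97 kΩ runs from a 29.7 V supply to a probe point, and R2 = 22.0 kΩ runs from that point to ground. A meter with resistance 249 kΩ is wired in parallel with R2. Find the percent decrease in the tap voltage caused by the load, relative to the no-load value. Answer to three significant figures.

The divider's output (Thévenin) resistance is R1‖R2 = 5.293 kΩ.
Fractional drop under load = R_th/(R_th + R_L) = 5.293 / (5.293 + 249) = 0.02081.
So the output falls by 2.08 %.

2.08 %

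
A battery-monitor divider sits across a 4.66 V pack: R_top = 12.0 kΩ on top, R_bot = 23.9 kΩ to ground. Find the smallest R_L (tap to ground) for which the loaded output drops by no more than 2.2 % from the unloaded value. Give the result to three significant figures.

R_L(min) ≈ 355 kΩ

Output resistance R_th = R_top‖R_bot = (12.0 × 23.9)/35.90 = 7.989 kΩ.
The fractional drop is R_th/(R_th + R_L); requiring this ≤ 0.0220 gives R_L ≥ R_th(1/0.0220 − 1) = 7.989 × 44.45 = 355 kΩ.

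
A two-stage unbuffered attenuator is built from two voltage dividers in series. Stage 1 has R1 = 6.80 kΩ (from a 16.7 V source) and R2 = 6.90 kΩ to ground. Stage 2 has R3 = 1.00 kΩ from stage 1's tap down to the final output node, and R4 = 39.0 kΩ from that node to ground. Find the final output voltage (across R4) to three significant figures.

V_out ≈ 7.55 V

Stage 2 presents R3+R4 = 40.00 kΩ as a load on stage 1's tap.
Stage 1's lower leg becomes R2‖(R3+R4) = 5.885 kΩ, so V_mid = 16.7 × 5.885/12.68 = 7.748 V.
Stage 2 is itself unloaded: V_out = V_mid × R4/(R3+R4) = 7.748 × 39.0/40.00 = 7.55 V.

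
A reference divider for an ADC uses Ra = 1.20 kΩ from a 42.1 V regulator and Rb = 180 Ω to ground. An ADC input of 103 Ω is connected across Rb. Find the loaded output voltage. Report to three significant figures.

The load sits in parallel with Rb: Rb‖R_L = (180 × 103) / (180 + 103) = 65.51 Ω.
V_out = 42.1 × 65.51 / (1200 + 65.51) = 42.1 × 65.51/1266 = 2.18 V.

V_out ≈ 2.18 V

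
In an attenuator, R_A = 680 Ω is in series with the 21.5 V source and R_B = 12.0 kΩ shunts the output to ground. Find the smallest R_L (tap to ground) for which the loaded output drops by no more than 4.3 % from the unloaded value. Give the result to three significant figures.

Output resistance R_th = R_A‖R_B = (680 × 12000)/12680 = 643.5 Ω.
The fractional drop is R_th/(R_th + R_L); requiring this ≤ 0.0430 gives R_L ≥ R_th(1/0.0430 − 1) = 643.5 × 22.26 = 14.3 kΩ.

R_L(min) ≈ 14.3 kΩ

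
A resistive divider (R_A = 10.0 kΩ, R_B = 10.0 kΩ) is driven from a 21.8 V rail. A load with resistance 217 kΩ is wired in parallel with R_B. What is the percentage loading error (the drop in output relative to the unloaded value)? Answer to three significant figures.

The divider's output (Thévenin) resistance is R_A‖R_B = 5.000 kΩ.
Fractional drop under load = R_th/(R_th + R_L) = 5.000 / (5.000 + 217) = 0.02252.
So the output falls by 2.25 %.

2.25 %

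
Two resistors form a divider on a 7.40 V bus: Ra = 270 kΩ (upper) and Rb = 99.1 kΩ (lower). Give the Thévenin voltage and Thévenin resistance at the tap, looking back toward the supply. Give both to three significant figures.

V_th = 1.99 V, R_th = 72.5 kΩ

V_th is the open-circuit tap voltage: 7.40 × 99.1/(270 + 99.1) = 1.99 V.
With the supply zeroed, Ra and Rb appear in parallel from the tap: R_th = Ra‖Rb = (270 × 99.1)/369.1 = 72.5 kΩ.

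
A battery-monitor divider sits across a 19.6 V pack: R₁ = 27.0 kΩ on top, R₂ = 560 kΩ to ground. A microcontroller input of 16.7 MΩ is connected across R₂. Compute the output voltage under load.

The load sits in parallel with R₂: R₂‖R_L = (560 × 16700) / (560 + 16700) = 541.8 kΩ.
V_out = 19.6 × 541.8 / (27.0 + 541.8) = 19.6 × 541.8/568.8 = 18.7 V.

V_out ≈ 18.7 V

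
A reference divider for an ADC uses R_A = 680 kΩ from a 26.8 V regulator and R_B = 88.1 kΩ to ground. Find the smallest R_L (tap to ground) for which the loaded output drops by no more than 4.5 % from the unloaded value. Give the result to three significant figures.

R_L(min) ≈ 1.66 MΩ

Output resistance R_th = R_A‖R_B = (680 × 88.1)/768.1 = 78.00 kΩ.
The fractional drop is R_th/(R_th + R_L); requiring this ≤ 0.0450 gives R_L ≥ R_th(1/0.0450 − 1) = 78.00 × 21.22 = 1.66 MΩ.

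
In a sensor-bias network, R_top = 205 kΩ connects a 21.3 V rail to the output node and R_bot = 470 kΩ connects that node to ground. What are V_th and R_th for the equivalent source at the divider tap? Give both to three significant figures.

V_th is the open-circuit tap voltage: 21.3 × 470/(205 + 470) = 14.8 V.
With the supply zeroed, R_top and R_bot appear in parallel from the tap: R_th = R_top‖R_bot = (205 × 470)/675.0 = 143 kΩ.

V_th = 14.8 V, R_th = 143 kΩ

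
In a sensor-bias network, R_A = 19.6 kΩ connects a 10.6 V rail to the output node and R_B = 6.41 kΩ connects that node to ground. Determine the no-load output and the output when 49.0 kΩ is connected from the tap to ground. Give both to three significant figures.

Unloaded: 2.61 V; loaded: 2.38 V

Open-circuit: V = 10.6 × 6.41/(19.6 + 6.41) = 2.61 V.
With the load, R_B becomes R_B‖R_L = 5.668 kΩ, so V = 10.6 × 5.668/25.27 = 2.38 V.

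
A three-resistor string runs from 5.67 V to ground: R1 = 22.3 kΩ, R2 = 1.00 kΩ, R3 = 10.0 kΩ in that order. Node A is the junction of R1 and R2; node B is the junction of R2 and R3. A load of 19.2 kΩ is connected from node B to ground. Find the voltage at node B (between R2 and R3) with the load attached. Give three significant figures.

V ≈ 1.25 V

At node B, R3 is in parallel with the load: R3‖R_L = 6.575 kΩ.
Below node A the resistance is R2 + (R3‖R_L) = 7.575 kΩ, so V_A = 5.67 × 7.575/29.88 = 1.438 V.
Then V_B = V_A × (R3‖R_L)/(R2 + R3‖R_L) = 1.438 × 6.575/7.575 = 1.25 V.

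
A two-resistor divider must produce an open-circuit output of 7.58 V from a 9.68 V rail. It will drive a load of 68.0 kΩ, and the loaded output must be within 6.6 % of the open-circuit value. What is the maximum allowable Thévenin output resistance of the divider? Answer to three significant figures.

R_th ≤ 4.81 kΩ

Loading drop = R_th/(R_th + R_L) ≤ 0.0660, so R_th ≤ R_L · ε/(1−ε) = 68.0 kΩ × 0.0660/0.9340 = 4.81 kΩ.
(Any R1, R2 with R2/(R1+R2) = 0.783 and R1‖R2 ≤ 4.81 kΩ will meet the spec.)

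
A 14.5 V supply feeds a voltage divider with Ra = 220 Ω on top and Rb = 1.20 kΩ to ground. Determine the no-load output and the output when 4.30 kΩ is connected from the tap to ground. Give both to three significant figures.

Open-circuit: V = 14.5 × 1200/(220 + 1200) = 12.3 V.
With the load, Rb becomes Rb‖R_L = 938.2 Ω, so V = 14.5 × 938.2/1158 = 11.7 V.

Unloaded: 12.3 V; loaded: 11.7 V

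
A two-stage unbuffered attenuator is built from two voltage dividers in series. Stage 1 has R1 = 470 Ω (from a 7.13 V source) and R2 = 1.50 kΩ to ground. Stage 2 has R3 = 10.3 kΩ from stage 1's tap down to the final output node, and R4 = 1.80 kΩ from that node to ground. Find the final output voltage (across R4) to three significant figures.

Stage 2 presents R3+R4 = 12100 Ω as a load on stage 1's tap.
Stage 1's lower leg becomes R2‖(R3+R4) = 1335 Ω, so V_mid = 7.13 × 1335/1805 = 5.273 V.
Stage 2 is itself unloaded: V_out = V_mid × R4/(R3+R4) = 5.273 × 1800/12100 = 0.784 V.

V_out ≈ 0.784 V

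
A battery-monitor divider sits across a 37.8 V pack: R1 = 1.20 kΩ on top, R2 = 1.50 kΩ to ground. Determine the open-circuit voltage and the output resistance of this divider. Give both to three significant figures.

V_th = 21.0 V, R_th = 667 Ω

V_th is the open-circuit tap voltage: 37.8 × 1.50/(1.20 + 1.50) = 21.0 V.
With the supply zeroed, R1 and R2 appear in parallel from the tap: R_th = R1‖R2 = (1.20 × 1.50)/2.700 = 667 Ω.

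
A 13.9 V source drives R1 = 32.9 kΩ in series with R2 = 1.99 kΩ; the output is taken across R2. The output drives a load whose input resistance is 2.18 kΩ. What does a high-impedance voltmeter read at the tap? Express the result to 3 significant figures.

V_out ≈ 0.426 V

The load sits in parallel with R2: R2‖R_L = (1.99 × 2.18) / (1.99 + 2.18) = 1.040 kΩ.
V_out = 13.9 × 1.040 / (32.9 + 1.040) = 13.9 × 1.040/33.94 = 0.426 V.
(Unloaded it would have been 0.793 V.)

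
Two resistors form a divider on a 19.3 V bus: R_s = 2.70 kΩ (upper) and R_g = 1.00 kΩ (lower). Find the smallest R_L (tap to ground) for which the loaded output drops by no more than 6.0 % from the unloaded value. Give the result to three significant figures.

R_L(min) ≈ 11.4 kΩ

Output resistance R_th = R_s‖R_g = (2700 × 1000)/3700 = 729.7 Ω.
The fractional drop is R_th/(R_th + R_L); requiring this ≤ 0.0600 gives R_L ≥ R_th(1/0.0600 − 1) = 729.7 × 15.67 = 11.4 kΩ.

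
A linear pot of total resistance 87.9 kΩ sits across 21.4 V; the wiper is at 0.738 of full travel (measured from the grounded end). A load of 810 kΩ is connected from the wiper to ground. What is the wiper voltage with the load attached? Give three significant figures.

The wiper splits the pot into (1−α)R = 23.03 kΩ above and αR = 64.87 kΩ below.
Lower section ‖ load = 60.06 kΩ.
V_wiper = 21.4 × 60.06/(23.03 + 60.06) = 15.5 V.

V ≈ 15.5 V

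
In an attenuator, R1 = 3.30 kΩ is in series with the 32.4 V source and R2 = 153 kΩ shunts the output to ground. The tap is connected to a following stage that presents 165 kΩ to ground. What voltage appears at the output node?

V_out ≈ 31.1 V

The load sits in parallel with R2: R2‖R_L = (153 × 165) / (153 + 165) = 79.39 kΩ.
V_out = 32.4 × 79.39 / (3.30 + 79.39) = 32.4 × 79.39/82.69 = 31.1 V.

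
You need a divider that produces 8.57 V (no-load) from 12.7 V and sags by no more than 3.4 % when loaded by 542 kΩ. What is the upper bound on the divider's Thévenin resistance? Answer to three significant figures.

Loading drop = R_th/(R_th + R_L) ≤ 0.0340, so R_th ≤ R_L · ε/(1−ε) = 542 kΩ × 0.0340/0.9660 = 19.1 kΩ.

R_th ≤ 19.1 kΩ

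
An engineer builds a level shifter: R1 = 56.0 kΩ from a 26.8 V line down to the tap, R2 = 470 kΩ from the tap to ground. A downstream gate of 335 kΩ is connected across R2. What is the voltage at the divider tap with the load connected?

The load sits in parallel with R2: R2‖R_L = (470 × 335) / (470 + 335) = 195.6 kΩ.
V_out = 26.8 × 195.6 / (56.0 + 195.6) = 26.8 × 195.6/251.6 = 20.8 V.
(Unloaded it would have been 23.9 V.)

V_out ≈ 20.8 V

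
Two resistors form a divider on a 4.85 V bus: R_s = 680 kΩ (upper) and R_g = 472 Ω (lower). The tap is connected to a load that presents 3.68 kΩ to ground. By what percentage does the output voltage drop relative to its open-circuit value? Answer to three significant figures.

11.4 %

The divider's output (Thévenin) resistance is R_s‖R_g = 471.7 Ω.
Fractional drop under load = R_th/(R_th + R_L) = 471.7 / (471.7 + 3680) = 0.1136.
So the output falls by 11.4 %.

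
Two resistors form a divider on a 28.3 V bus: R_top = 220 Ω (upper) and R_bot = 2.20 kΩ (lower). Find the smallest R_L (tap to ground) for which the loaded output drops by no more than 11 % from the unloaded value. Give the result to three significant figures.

Output resistance R_th = R_top‖R_bot = (220 × 2200)/2420 = 200.0 Ω.
The fractional drop is R_th/(R_th + R_L); requiring this ≤ 0.110 gives R_L ≥ R_th(1/0.110 − 1) = 200.0 × 8.091 = 1.62 kΩ.

R_L(min) ≈ 1.62 kΩ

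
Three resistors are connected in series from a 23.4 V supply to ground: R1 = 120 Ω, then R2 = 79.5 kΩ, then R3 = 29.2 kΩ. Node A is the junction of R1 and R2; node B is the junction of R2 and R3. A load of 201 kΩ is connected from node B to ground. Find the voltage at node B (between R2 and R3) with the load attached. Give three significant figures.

At node B, R3 is in parallel with the load: R3‖R_L = 25500 Ω.
Below node A the resistance is R2 + (R3‖R_L) = 105000 Ω, so V_A = 23.4 × 105000/105100 = 23.37 V.
Then V_B = V_A × (R3‖R_L)/(R2 + R3‖R_L) = 23.37 × 25500/105000 = 5.68 V.

V ≈ 5.68 V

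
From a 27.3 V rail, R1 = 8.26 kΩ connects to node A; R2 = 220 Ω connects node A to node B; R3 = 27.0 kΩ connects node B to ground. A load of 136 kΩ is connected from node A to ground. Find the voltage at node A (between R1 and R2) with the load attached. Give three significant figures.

Below node A the series string R2+R3 = 27220 Ω sits in parallel with the 136000 Ω load: 22680 Ω.
V_A = 27.3 × 22680/(8260 + 22680) = 20.0 V.

V ≈ 20.0 V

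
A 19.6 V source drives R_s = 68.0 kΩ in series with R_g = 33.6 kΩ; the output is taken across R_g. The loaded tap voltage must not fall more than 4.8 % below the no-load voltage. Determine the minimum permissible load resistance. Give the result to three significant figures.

R_L(min) ≈ 446 kΩ

Output resistance R_th = R_s‖R_g = (68.0 × 33.6)/101.6 = 22.49 kΩ.
The fractional drop is R_th/(R_th + R_L); requiring this ≤ 0.0480 gives R_L ≥ R_th(1/0.0480 − 1) = 22.49 × 19.83 = 446 kΩ.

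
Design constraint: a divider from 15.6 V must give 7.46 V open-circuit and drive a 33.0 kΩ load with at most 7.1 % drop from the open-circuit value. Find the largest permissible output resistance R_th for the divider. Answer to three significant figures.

R_th ≤ 2.52 kΩ

Loading drop = R_th/(R_th + R_L) ≤ 0.0710, so R_th ≤ R_L · ε/(1−ε) = 33.0 kΩ × 0.0710/0.9290 = 2.52 kΩ.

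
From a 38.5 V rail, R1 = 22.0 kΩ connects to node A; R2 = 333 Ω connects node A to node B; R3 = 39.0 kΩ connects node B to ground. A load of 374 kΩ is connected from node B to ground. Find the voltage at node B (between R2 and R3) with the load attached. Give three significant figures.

At node B, R3 is in parallel with the load: R3‖R_L = 35320 Ω.
Below node A the resistance is R2 + (R3‖R_L) = 35650 Ω, so V_A = 38.5 × 35650/57650 = 23.81 V.
Then V_B = V_A × (R3‖R_L)/(R2 + R3‖R_L) = 23.81 × 35320/35650 = 23.6 V.

V ≈ 23.6 V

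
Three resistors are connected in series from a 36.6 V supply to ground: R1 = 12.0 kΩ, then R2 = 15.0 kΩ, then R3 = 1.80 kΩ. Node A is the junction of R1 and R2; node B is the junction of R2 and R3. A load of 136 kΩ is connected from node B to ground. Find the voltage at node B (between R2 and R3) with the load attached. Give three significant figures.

At node B, R3 is in parallel with the load: R3‖R_L = 1.776 kΩ.
Below node A the resistance is R2 + (R3‖R_L) = 16.78 kΩ, so V_A = 36.6 × 16.78/28.78 = 21.34 V.
Then V_B = V_A × (R3‖R_L)/(R2 + R3‖R_L) = 21.34 × 1.776/16.78 = 2.26 V.

V ≈ 2.26 V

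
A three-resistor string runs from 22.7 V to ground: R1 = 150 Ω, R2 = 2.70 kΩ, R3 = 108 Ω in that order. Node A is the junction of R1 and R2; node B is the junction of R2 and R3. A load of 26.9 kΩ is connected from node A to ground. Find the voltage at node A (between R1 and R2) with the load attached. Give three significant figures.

V ≈ 21.4 V

Below node A the series string R2+R3 = 2808 Ω sits in parallel with the 26900 Ω load: 2543 Ω.
V_A = 22.7 × 2543/(150 + 2543) = 21.4 V.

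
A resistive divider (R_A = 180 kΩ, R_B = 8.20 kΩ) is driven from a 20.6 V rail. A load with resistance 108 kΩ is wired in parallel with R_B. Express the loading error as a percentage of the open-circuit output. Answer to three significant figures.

The divider's output (Thévenin) resistance is R_A‖R_B = 7.843 kΩ.
Fractional drop under load = R_th/(R_th + R_L) = 7.843 / (7.843 + 108) = 0.06770.
So the output falls by 6.77 %.

6.77 %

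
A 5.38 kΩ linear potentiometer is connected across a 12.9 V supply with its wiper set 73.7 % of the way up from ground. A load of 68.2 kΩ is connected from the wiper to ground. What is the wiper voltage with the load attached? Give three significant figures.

The wiper splits the pot into (1−α)R = 1.415 kΩ above and αR = 3.965 kΩ below.
Lower section ‖ load = 3.747 kΩ.
V_wiper = 12.9 × 3.747/(1.415 + 3.747) = 9.36 V.

V ≈ 9.36 V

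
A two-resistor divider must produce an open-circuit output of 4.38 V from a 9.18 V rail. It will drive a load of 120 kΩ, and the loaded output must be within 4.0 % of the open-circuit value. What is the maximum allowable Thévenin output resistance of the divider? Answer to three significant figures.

R_th ≤ 5.00 kΩ

Loading drop = R_th/(R_th + R_L) ≤ 0.0400, so R_th ≤ R_L · ε/(1−ε) = 120 kΩ × 0.0400/0.9600 = 5.00 kΩ.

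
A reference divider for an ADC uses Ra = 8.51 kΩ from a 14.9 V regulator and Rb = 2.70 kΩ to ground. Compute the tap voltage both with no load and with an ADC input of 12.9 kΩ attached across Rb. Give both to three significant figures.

Open-circuit: V = 14.9 × 2.70/(8.51 + 2.70) = 3.59 V.
With the load, Rb becomes Rb‖R_L = 2.233 kΩ, so V = 14.9 × 2.233/10.74 = 3.10 V.

Unloaded: 3.59 V; loaded: 3.10 V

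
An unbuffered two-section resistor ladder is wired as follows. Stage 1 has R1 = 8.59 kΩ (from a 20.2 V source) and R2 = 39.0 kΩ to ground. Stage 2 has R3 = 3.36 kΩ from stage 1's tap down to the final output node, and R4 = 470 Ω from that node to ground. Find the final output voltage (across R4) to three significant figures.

V_out ≈ 0.716 V

Stage 2 presents R3+R4 = 3830 Ω as a load on stage 1's tap.
Stage 1's lower leg becomes R2‖(R3+R4) = 3488 Ω, so V_mid = 20.2 × 3488/12080 = 5.833 V.
Stage 2 is itself unloaded: V_out = V_mid × R4/(R3+R4) = 5.833 × 470/3830 = 0.716 V.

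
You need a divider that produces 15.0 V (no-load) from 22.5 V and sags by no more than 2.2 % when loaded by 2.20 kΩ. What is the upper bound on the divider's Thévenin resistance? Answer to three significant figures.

R_th ≤ 49.5 Ω

Loading drop = R_th/(R_th + R_L) ≤ 0.0220, so R_th ≤ R_L · ε/(1−ε) = 2.20 kΩ × 0.0220/0.9780 = 49.5 Ω.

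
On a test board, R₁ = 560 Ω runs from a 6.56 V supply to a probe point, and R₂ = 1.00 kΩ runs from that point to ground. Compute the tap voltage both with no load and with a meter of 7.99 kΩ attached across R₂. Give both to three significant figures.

Unloaded: 4.21 V; loaded: 4.02 V

Open-circuit: V = 6.56 × 1000/(560 + 1000) = 4.21 V.
With the load, R₂ becomes R₂‖R_L = 888.8 Ω, so V = 6.56 × 888.8/1449 = 4.02 V.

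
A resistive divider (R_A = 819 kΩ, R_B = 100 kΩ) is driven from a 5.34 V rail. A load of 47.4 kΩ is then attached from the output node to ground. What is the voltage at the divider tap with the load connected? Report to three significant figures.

V_out ≈ 0.202 V

The load sits in parallel with R_B: R_B‖R_L = (100 × 47.4) / (100 + 47.4) = 32.16 kΩ.
V_out = 5.34 × 32.16 / (819 + 32.16) = 5.34 × 32.16/851.2 = 0.202 V.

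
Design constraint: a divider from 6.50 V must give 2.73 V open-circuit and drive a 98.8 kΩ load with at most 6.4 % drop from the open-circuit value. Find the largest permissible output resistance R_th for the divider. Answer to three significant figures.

Loading drop = R_th/(R_th + R_L) ≤ 0.0640, so R_th ≤ R_L · ε/(1−ε) = 98.8 kΩ × 0.0640/0.9360 = 6.76 kΩ.
(Any R1, R2 with R2/(R1+R2) = 0.420 and R1‖R2 ≤ 6.76 kΩ will meet the spec.)

R_th ≤ 6.76 kΩ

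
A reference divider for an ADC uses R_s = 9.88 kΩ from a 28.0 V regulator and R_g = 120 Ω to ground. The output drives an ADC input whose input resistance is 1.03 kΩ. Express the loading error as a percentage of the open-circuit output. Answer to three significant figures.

10.3 %

The divider's output (Thévenin) resistance is R_s‖R_g = 118.6 Ω.
Fractional drop under load = R_th/(R_th + R_L) = 118.6 / (118.6 + 1030) = 0.1032.
So the output falls by 10.3 %.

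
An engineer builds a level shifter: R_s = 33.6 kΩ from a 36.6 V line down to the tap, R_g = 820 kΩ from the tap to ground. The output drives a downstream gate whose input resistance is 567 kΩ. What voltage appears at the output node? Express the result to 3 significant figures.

The load sits in parallel with R_g: R_g‖R_L = (820 × 567) / (820 + 567) = 335.2 kΩ.
V_out = 36.6 × 335.2 / (33.6 + 335.2) = 36.6 × 335.2/368.8 = 33.3 V.
(Unloaded it would have been 35.2 V.)

V_out ≈ 33.3 V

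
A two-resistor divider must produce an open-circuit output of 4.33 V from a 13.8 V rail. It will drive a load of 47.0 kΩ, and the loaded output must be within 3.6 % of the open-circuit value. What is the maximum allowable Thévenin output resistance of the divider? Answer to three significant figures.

R_th ≤ 1.76 kΩ

Loading drop = R_th/(R_th + R_L) ≤ 0.0360, so R_th ≤ R_L · ε/(1−ε) = 47.0 kΩ × 0.0360/0.9640 = 1.76 kΩ.
(Any R1, R2 with R2/(R1+R2) = 0.314 and R1‖R2 ≤ 1.76 kΩ will meet the spec.)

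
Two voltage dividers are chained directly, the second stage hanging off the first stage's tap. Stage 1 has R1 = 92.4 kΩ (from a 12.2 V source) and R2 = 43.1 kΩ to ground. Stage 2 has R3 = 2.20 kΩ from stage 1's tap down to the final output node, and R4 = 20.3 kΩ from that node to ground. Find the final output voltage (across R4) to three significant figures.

Stage 2 presents R3+R4 = 22.50 kΩ as a load on stage 1's tap.
Stage 1's lower leg becomes R2‖(R3+R4) = 14.78 kΩ, so V_mid = 12.2 × 14.78/107.2 = 1.683 V.
Stage 2 is itself unloaded: V_out = V_mid × R4/(R3+R4) = 1.683 × 20.3/22.50 = 1.52 V.

V_out ≈ 1.52 V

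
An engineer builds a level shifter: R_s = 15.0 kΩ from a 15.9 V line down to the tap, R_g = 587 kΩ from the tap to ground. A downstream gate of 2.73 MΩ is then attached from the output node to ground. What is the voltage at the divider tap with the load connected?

The load sits in parallel with R_g: R_g‖R_L = (587 × 2730) / (587 + 2730) = 483.1 kΩ.
V_out = 15.9 × 483.1 / (15.0 + 483.1) = 15.9 × 483.1/498.1 = 15.4 V.
(Unloaded it would have been 15.5 V.)

V_out ≈ 15.4 V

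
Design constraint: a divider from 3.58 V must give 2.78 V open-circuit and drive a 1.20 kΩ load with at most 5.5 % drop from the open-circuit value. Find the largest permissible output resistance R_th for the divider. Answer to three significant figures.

Loading drop = R_th/(R_th + R_L) ≤ 0.0550, so R_th ≤ R_L · ε/(1−ε) = 1.20 kΩ × 0.0550/0.9450 = 69.8 Ω.
(Any R1, R2 with R2/(R1+R2) = 0.777 and R1‖R2 ≤ 69.8 Ω will meet the spec.)

R_th ≤ 69.8 Ω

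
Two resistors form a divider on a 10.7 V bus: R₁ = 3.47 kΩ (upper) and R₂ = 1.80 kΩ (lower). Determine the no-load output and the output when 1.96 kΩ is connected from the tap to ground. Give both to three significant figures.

Unloaded: 3.65 V; loaded: 2.28 V

Open-circuit: V = 10.7 × 1.80/(3.47 + 1.80) = 3.65 V.
With the load, R₂ becomes R₂‖R_L = 0.9383 kΩ, so V = 10.7 × 0.9383/4.408 = 2.28 V.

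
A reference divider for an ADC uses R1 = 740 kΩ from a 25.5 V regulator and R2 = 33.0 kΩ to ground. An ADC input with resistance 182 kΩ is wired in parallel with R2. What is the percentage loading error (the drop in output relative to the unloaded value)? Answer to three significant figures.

14.8 %

Unloaded V = 25.5 × 33.0/773.0 = 1.0886 V.
Loaded: R2‖R_L = 27.93 kΩ, giving V = 25.5 × 27.93/767.9 = 0.92760 V.
Drop = (1.0886 − 0.92760) / 1.0886 = 14.8 %.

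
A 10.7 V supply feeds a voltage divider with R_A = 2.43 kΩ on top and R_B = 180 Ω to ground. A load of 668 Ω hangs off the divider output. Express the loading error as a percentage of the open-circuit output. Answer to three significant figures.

The divider's output (Thévenin) resistance is R_A‖R_B = 167.6 Ω.
Fractional drop under load = R_th/(R_th + R_L) = 167.6 / (167.6 + 668) = 0.2006.
So the output falls by 20.1 %.

20.1 %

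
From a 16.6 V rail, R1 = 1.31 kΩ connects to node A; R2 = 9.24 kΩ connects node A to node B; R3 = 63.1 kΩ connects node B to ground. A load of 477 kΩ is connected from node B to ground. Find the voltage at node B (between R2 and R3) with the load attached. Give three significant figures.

At node B, R3 is in parallel with the load: R3‖R_L = 55.73 kΩ.
Below node A the resistance is R2 + (R3‖R_L) = 64.97 kΩ, so V_A = 16.6 × 64.97/66.28 = 16.27 V.
Then V_B = V_A × (R3‖R_L)/(R2 + R3‖R_L) = 16.27 × 55.73/64.97 = 14.0 V.

V ≈ 14.0 V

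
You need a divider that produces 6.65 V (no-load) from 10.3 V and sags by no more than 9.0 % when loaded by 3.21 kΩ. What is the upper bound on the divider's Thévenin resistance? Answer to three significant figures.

R_th ≤ 317 Ω

Loading drop = R_th/(R_th + R_L) ≤ 0.0900, so R_th ≤ R_L · ε/(1−ε) = 3.21 kΩ × 0.0900/0.9100 = 317 Ω.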